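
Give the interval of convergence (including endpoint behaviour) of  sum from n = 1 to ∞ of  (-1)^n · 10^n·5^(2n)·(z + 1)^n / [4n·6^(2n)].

Ratio test: |a_{n+1}/a_n| = [4n/4(n+1)] · 10·25/36 → 125/18 as n → ∞.
Hence the series converges for |z + 1| < 1/(125/18) = 18/125, so the radius of convergence is 18/125.
When z = -107/125, the terms alternate in sign and decrease monotonically to 0 in absolute value (size ~ c/n), so the alternating series test gives convergence.
Check z = -143/125: the terms are asymptotic to a nonzero constant times 1/n, so the series diverges by limit comparison with Σ 1/n.

(-143/125, -107/125]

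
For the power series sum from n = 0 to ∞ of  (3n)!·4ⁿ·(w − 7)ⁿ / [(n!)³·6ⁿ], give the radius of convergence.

The ratio of consecutive coefficients is (3n+1)·(3n+2)·(3n+3)/(n+1)³ · 4/6 → 18.
Convergence for |w − 7| · 18 < 1, i.e. |w − 7| < 1/18. So R = 1/18.

R = 1/18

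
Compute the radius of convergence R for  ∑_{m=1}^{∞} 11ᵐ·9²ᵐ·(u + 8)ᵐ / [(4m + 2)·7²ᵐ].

Apply the ratio test: |a_{m+1}| / |a_m| = [(4m + 2)/(4(m+1) + 2)] · 11·81/49, which tends to 891/49 as m → ∞.
Convergence for |u + 8| · 891/49 < 1, i.e. |u + 8| < 49/891. So R = 49/891.

R = 49/891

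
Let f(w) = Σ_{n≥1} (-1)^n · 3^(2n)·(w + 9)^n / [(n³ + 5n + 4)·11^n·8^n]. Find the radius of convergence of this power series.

R = 88/9

Apply the ratio test: |a_{n+1}| / |a_n| = [(n³ + 5n + 4)/((n+1)³ + 5(n+1) + 4)] · 9/(11·8), which tends to 9/88 as n → ∞.
The series converges when 9/88 · |w + 9| < 1, giving R = 88/9.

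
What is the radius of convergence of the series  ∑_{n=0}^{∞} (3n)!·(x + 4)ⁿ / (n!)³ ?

By the ratio test, |a_{n+1}/a_n| = (3n+1)·(3n+2)·(3n+3)/(n+1)³ → 27.
The series converges when 27 · |x + 4| < 1, giving R = 1/27.

R = 1/27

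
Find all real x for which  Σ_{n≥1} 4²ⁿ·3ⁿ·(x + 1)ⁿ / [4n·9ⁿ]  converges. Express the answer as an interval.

Apply the ratio test: |a_{n+1}| / |a_n| = [4n/4(n+1)] · 16·3/9, which tends to 16/3 as n → ∞.
Thus R = 1/(16/3) = 3/16.
Check x = -13/16: comparison with the harmonic series Σ 1/n shows the series diverges.
When x = -19/16, convergence follows from the alternating series test (terms decrease monotonically to 0).

[-19/16, -13/16)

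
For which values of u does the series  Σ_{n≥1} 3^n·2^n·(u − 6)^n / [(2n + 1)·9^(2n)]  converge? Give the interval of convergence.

[-15/2, 39/2)

By the ratio test, |a_{n+1}/a_n| = [(2n + 1)/(2(n+1) + 1)] · 3·2/81 → 2/27.
The series converges when 2/27 · |u − 6| < 1, giving R = 27/2.
When u = 39/2, comparison with the harmonic series Σ 1/n shows the series diverges.
Check u = -15/2: an alternating series whose terms decrease to 0 in absolute value, so it converges by the Leibniz criterion.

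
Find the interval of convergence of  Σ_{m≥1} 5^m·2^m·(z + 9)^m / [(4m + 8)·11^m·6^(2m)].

Apply the ratio test: |a_{m+1}| / |a_m| = [(4m + 8)/(4(m+1) + 8)] · 5·2/(11·36), which tends to 5/198 as m → ∞.
The series converges when 5/198 · |z + 9| < 1, giving R = 198/5.
When z = 153/5, the terms behave like c/m; limit comparison with the harmonic series gives divergence.
When z = -243/5, the terms alternate in sign and decrease monotonically to 0 in absolute value (size ~ c/m), so the alternating series test gives convergence.

[-243/5, 153/5)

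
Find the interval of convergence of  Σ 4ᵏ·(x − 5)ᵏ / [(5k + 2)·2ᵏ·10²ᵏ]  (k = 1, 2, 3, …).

[-45, 55)

The ratio of consecutive coefficients is [(5k + 2)/(5(k+1) + 2)] · 4/(2·100) → 1/50.
Thus R = 1/(1/50) = 50.
When x = 55, the terms are asymptotic to a nonzero constant times 1/k, so the series diverges by limit comparison with Σ 1/k.
Check x = -45: convergence follows from the alternating series test (terms decrease monotonically to 0).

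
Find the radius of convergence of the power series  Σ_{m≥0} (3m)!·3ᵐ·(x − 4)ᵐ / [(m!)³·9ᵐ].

R = 1/9

Ratio test: |a_{m+1}/a_m| = (3m+1)·(3m+2)·(3m+3)/(m+1)³ · 3/9 → 9 as m → ∞.
The series converges when 9 · |x − 4| < 1, giving R = 1/9.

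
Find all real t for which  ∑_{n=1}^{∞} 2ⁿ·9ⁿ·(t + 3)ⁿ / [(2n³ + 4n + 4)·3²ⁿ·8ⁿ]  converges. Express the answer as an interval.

Apply the ratio test: |a_{n+1}| / |a_n| = [(2n³ + 4n + 4)/(2(n+1)³ + 4(n+1) + 4)] · 2·9/(9·8), which tends to 1/4 as n → ∞.
Thus R = 1/(1/4) = 4.
At t = 1: absolute convergence follows by limit comparison with Σ 1/n³.
Endpoint t = -7: absolute convergence follows by limit comparison with Σ 1/n³.

[-7, 1]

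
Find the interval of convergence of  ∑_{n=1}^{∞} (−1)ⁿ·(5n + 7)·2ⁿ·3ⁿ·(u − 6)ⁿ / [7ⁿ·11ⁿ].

The ratio of consecutive coefficients is [(5(n+1) + 7)/(5n + 7)] · 2·3/(7·11) → 6/77.
Thus R = 1/(6/77) = 77/6.
When u = 113/6, the terms have absolute value of order n, which does not tend to 0, so the series diverges by the divergence test.
When u = -41/6, the terms do not tend to 0, so the series diverges.

(-41/6, 113/6)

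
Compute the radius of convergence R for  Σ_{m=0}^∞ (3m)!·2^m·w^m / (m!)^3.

R = 1/54

The ratio of consecutive coefficients is (3m+1)·(3m+2)·(3m+3)/(m+1)³ · 2 → 54.
Hence the series converges for |w| < 1/(54) = 1/54, so the radius of convergence is 1/54.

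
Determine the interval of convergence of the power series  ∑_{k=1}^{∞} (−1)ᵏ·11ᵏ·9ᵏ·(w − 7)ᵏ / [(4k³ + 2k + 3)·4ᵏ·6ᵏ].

[223/33, 239/33]

The ratio of consecutive coefficients is [(4k³ + 2k + 3)/(4(k+1)³ + 2(k+1) + 3)] · 11·9/(4·6) → 33/8.
Hence the series converges for |w − 7| < 1/(33/8) = 8/33, so the radius of convergence is 8/33.
Endpoint w = 239/33: absolute convergence follows by limit comparison with Σ 1/k³.
Check w = 223/33: the series is dominated by a constant times Σ 1/k³, which converges (p = 3 > 1).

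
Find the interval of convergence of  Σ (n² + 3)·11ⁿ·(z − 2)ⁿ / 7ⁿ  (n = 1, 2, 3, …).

(15/11, 29/11)

The ratio of consecutive coefficients is [((n+1)² + 3)/(n² + 3)] · 11/7 → 11/7.
Thus R = 1/(11/7) = 7/11.
Check z = 29/11: the terms do not tend to 0, so the series diverges.
At z = 15/11: the terms do not tend to 0, so the series diverges.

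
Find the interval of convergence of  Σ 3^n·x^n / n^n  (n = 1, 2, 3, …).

(−∞, ∞)

By the Cauchy root test, |a_n|^(1/n) = 3/n → 0.
Since the n-th root of |a_n| tends to 0, the series converges for all real x; R = ∞.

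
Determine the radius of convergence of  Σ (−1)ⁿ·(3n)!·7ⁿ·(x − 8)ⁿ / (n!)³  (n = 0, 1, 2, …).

R = 1/189

Apply the ratio test: |a_{n+1}| / |a_n| = (3n+1)·(3n+2)·(3n+3)/(n+1)³ · 7, which tends to 189 as n → ∞.
The series converges when 189 · |x − 8| < 1, giving R = 1/189.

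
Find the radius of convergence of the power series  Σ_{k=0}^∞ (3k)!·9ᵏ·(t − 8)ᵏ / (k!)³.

Ratio test: |a_{k+1}/a_k| = (3k+1)·(3k+2)·(3k+3)/(k+1)³ · 9 → 243 as k → ∞.
The series converges when 243 · |t − 8| < 1, giving R = 1/243.

R = 1/243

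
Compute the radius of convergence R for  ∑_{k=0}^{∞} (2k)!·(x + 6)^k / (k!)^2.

R = 1/4

The ratio of consecutive coefficients is (2k+1)·(2k+2)/(k+1)² → 4.
Thus R = 1/(4) = 1/4.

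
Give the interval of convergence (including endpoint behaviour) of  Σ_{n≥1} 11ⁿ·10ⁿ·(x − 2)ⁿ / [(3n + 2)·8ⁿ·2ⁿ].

Ratio test: |a_{n+1}/a_n| = [(3n + 2)/(3(n+1) + 2)] · 11·10/(8·2) → 55/8 as n → ∞.
The series converges when 55/8 · |x − 2| < 1, giving R = 8/55.
When x = 118/55, comparison with the harmonic series Σ 1/n shows the series diverges.
When x = 102/55, an alternating series whose terms decrease to 0 in absolute value, so it converges by the Leibniz criterion.

[102/55, 118/55)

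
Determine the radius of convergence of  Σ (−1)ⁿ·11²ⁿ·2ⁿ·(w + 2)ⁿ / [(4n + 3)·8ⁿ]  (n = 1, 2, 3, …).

Ratio test: |a_{n+1}/a_n| = [(4n + 3)/(4(n+1) + 3)] · 121·2/8 → 121/4 as n → ∞.
The series converges when 121/4 · |w + 2| < 1, giving R = 4/121.

R = 4/121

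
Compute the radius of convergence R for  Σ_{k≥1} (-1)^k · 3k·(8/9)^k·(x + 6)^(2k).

R = 3√2/4

Apply the ratio test: |a_{k+1}| / |a_k| = [3(k+1)/3k] · 8/9, which tends to 8/9 as k → ∞.
Since the exponent of (x + 6) increases by 2 each term, convergence requires |x + 6|² < 9/8, hence R = 3√2/4.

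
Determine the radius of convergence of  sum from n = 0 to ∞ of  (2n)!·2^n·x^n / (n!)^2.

By the ratio test, |a_{n+1}/a_n| = (2n+1)·(2n+2)/(n+1)² · 2 → 8.
Thus R = 1/(8) = 1/8.

R = 1/8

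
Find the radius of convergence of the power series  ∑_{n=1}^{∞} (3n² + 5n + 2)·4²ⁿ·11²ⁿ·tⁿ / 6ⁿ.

R = 3/968

Apply the ratio test: |a_{n+1}| / |a_n| = [(3(n+1)² + 5(n+1) + 2)/(3n² + 5n + 2)] · 16·121/6, which tends to 968/3 as n → ∞.
Thus R = 1/(968/3) = 3/968.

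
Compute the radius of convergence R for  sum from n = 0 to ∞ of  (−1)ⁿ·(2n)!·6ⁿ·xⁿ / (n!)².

R = 1/24

Apply the ratio test: |a_{n+1}| / |a_n| = (2n+1)·(2n+2)/(n+1)² · 6, which tends to 24 as n → ∞.
The series converges when 24 · |x| < 1, giving R = 1/24.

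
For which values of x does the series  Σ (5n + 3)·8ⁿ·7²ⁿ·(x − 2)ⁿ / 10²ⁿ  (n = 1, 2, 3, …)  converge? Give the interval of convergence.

(171/98, 221/98)

By the ratio test, |a_{n+1}/a_n| = [(5(n+1) + 3)/(5n + 3)] · 8·49/100 → 98/25.
The series converges when 98/25 · |x − 2| < 1, giving R = 25/98.
Endpoint x = 221/98: the n-th term does not approach 0; divergence by the term test.
Endpoint x = 171/98: the terms have absolute value of order n, which does not tend to 0, so the series diverges by the divergence test.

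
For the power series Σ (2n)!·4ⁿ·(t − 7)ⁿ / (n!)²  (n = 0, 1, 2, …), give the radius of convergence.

The ratio of consecutive coefficients is (2n+1)·(2n+2)/(n+1)² · 4 → 16.
Thus R = 1/(16) = 1/16.

R = 1/16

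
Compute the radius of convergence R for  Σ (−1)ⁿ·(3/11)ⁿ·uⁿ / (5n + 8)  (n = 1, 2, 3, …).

R = 11/3

Apply the ratio test: |a_{n+1}| / |a_n| = [(5n + 8)/(5(n+1) + 8)] · 3/11, which tends to 3/11 as n → ∞.
Convergence for |u| · 3/11 < 1, i.e. |u| < 11/3. So R = 11/3.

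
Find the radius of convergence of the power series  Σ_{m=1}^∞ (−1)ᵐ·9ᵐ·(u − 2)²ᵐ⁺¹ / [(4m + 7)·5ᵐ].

By the ratio test, |a_{m+1}/a_m| = [(4m + 7)/(4(m+1) + 7)] · 9/5 → 9/5.
Writing y = (u − 2)², the series in y has radius 5/9, so |u − 2| < √(5/9) and R = √5/3.

R = √5/3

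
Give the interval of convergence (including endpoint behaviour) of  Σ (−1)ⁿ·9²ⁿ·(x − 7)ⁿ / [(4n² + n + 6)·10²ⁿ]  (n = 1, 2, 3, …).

[467/81, 667/81]

Ratio test: |a_{n+1}/a_n| = [(4n² + n + 6)/(4(n+1)² + (n+1) + 6)] · 81/100 → 81/100 as n → ∞.
Convergence for |x − 7| · 81/100 < 1, i.e. |x − 7| < 100/81. So R = 100/81.
Endpoint x = 667/81: the series is dominated by a constant times Σ 1/n², which converges (p = 2 > 1).
Endpoint x = 467/81: absolute convergence follows by limit comparison with Σ 1/n².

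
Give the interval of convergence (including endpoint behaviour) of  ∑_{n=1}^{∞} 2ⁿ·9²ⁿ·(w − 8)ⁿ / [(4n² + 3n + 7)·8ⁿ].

By the ratio test, |a_{n+1}/a_n| = [(4n² + 3n + 7)/(4(n+1)² + 3(n+1) + 7)] · 2·81/8 → 81/4.
Thus R = 1/(81/4) = 4/81.
When w = 652/81, the series is dominated by a constant times Σ 1/n², which converges (p = 2 > 1).
At w = 644/81: the terms are on the order of 1/n², so the series converges absolutely by comparison with the p-series (p = 2 > 1).

[644/81, 652/81]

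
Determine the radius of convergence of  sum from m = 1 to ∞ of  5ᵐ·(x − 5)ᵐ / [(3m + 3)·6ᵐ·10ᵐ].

The ratio of consecutive coefficients is [(3m + 3)/(3(m+1) + 3)] · 5/(6·10) → 1/12.
The series converges when 1/12 · |x − 5| < 1, giving R = 12.

R = 12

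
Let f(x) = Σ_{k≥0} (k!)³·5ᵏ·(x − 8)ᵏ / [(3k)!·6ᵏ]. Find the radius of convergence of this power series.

R = 162/5

Ratio test: |a_{k+1}/a_k| = (k+1)³/[(3k+1)·(3k+2)·(3k+3)] · 5/6 → 5/162 as k → ∞.
Hence the series converges for |x − 8| < 1/(5/162) = 162/5, so the radius of convergence is 162/5.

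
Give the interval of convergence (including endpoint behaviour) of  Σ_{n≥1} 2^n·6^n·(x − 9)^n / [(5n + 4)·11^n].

[97/12, 119/12)

The ratio of consecutive coefficients is [(5n + 4)/(5(n+1) + 4)] · 2·6/11 → 12/11.
The series converges when 12/11 · |x − 9| < 1, giving R = 11/12.
At x = 119/12: comparison with the harmonic series Σ 1/n shows the series diverges.
Check x = 97/12: an alternating series whose terms decrease to 0 in absolute value, so it converges by the Leibniz criterion.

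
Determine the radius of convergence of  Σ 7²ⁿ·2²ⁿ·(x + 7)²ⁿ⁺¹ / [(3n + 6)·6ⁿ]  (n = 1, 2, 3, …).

The ratio of consecutive coefficients is [(3n + 6)/(3(n+1) + 6)] · 49·4/6 → 98/3.
Writing y = (x + 7)², the series in y has radius 3/98, so |x + 7| < √(3/98) and R = √6/14.

R = √6/14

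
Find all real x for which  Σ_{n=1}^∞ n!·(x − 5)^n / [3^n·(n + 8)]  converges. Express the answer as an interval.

{5}

The ratio of consecutive coefficients is (n+1) · 1/3 · (n + 8)/((n+1) + 8) → ∞.
The terms grow without bound for any (x − 5) ≠ 0, so R = 0 (convergence only at x = 5).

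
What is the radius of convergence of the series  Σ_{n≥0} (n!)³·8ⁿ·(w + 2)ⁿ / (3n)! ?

Ratio test: |a_{n+1}/a_n| = (n+1)³/[(3n+1)·(3n+2)·(3n+3)] · 8 → 8/27 as n → ∞.
Hence the series converges for |w + 2| < 1/(8/27) = 27/8, so the radius of convergence is 27/8.

R = 27/8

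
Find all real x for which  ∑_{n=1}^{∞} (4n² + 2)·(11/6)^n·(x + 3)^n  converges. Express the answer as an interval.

(-39/11, -27/11)

By the ratio test, |a_{n+1}/a_n| = [(4(n+1)² + 2)/(4n² + 2)] · 11/6 → 11/6.
The series converges when 11/6 · |x + 3| < 1, giving R = 6/11.
Check x = -27/11: the terms have absolute value of order n², which does not tend to 0, so the series diverges by the divergence test.
When x = -39/11, the terms do not tend to 0, so the series diverges.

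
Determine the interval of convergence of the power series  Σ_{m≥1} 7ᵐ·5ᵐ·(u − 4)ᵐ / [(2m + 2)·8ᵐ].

Apply the ratio test: |a_{m+1}| / |a_m| = [(2m + 2)/(2(m+1) + 2)] · 7·5/8, which tends to 35/8 as m → ∞.
The series converges when 35/8 · |u − 4| < 1, giving R = 8/35.
Endpoint u = 148/35: the terms are asymptotic to a nonzero constant times 1/m, so the series diverges by limit comparison with Σ 1/m.
At u = 132/35: an alternating series whose terms decrease to 0 in absolute value, so it converges by the Leibniz criterion.

[132/35, 148/35)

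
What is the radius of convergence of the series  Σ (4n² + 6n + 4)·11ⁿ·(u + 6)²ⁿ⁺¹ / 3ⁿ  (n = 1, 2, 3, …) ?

Apply the ratio test: |a_{n+1}| / |a_n| = [(4(n+1)² + 6(n+1) + 4)/(4n² + 6n + 4)] · 11/3, which tends to 11/3 as n → ∞.
Successive powers of (u + 6) differ by 2, so the series converges when |u + 6|² · 11/3 < 1, i.e. |u + 6| < √(3/11). So R = √33/11.

R = √33/11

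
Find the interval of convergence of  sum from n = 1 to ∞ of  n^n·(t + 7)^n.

Root test: |a_n|^(1/n) = n → ∞.
Since the n-th root of |a_n| is unbounded, the series converges only at t = -7; R = 0.

{-7}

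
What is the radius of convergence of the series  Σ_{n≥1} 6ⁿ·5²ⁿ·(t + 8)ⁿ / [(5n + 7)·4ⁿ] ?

Apply the ratio test: |a_{n+1}| / |a_n| = [(5n + 7)/(5(n+1) + 7)] · 6·25/4, which tends to 75/2 as n → ∞.
The series converges when 75/2 · |t + 8| < 1, giving R = 2/75.

R = 2/75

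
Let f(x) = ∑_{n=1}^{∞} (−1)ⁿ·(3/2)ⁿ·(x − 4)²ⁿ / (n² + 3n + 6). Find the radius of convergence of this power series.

The ratio of consecutive coefficients is [(n² + 3n + 6)/((n+1)² + 3(n+1) + 6)] · 3/2 → 3/2.
Since the exponent of (x − 4) increases by 2 each term, convergence requires |x − 4|² < 2/3, hence R = √6/3.

R = √6/3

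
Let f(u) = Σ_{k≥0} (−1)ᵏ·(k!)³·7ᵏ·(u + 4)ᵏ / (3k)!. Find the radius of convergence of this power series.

Ratio test: |a_{k+1}/a_k| = (k+1)³/[(3k+1)·(3k+2)·(3k+3)] · 7 → 7/27 as k → ∞.
Hence the series converges for |u + 4| < 1/(7/27) = 27/7, so the radius of convergence is 27/7.

R = 27/7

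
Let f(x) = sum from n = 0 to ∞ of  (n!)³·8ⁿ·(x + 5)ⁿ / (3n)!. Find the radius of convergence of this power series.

R = 27/8

The ratio of consecutive coefficients is (n+1)³/[(3n+1)·(3n+2)·(3n+3)] · 8 → 8/27.
Convergence for |x + 5| · 8/27 < 1, i.e. |x + 5| < 27/8. So R = 27/8.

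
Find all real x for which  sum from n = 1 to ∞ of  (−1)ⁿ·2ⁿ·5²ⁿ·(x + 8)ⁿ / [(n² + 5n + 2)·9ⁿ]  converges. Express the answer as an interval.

Apply the ratio test: |a_{n+1}| / |a_n| = [(n² + 5n + 2)/((n+1)² + 5(n+1) + 2)] · 2·25/9, which tends to 50/9 as n → ∞.
Thus R = 1/(50/9) = 9/50.
At x = -391/50: the series is dominated by a constant times Σ 1/n², which converges (p = 2 > 1).
Check x = -409/50: the terms are on the order of 1/n², so the series converges absolutely by comparison with the p-series (p = 2 > 1).

[-409/50, -391/50]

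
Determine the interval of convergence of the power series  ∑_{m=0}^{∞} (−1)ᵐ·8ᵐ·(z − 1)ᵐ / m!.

By the ratio test, |a_{m+1}/a_m| = 8 · 1/(m+1) → 0.
The limit is 0, so the series converges for all z; R = ∞.

(−∞, ∞)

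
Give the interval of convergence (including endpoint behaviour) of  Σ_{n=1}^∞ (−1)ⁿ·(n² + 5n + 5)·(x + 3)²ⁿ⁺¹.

Apply the ratio test: |a_{n+1}| / |a_n| = ((n+1)² + 5(n+1) + 5)/(n² + 5n + 5), which tends to 1 as n → ∞.
Writing y = (x + 3)², the series in y has radius 1, so |x + 3| < √(1) = 1 and R = 1.
At x = -2: the terms do not tend to 0, so the series diverges.
Check x = -4: the n-th term does not approach 0; divergence by the term test.

(-4, -2)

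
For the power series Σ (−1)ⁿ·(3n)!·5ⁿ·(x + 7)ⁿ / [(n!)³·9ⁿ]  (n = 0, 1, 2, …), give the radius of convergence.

Ratio test: |a_{n+1}/a_n| = (3n+1)·(3n+2)·(3n+3)/(n+1)³ · 5/9 → 15 as n → ∞.
Hence the series converges for |x + 7| < 1/(15) = 1/15, so the radius of convergence is 1/15.

R = 1/15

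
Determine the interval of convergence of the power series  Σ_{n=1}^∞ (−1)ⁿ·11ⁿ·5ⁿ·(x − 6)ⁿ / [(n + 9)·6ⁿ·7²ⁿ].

Ratio test: |a_{n+1}/a_n| = [(n + 9)/((n+1) + 9)] · 11·5/(6·49) → 55/294 as n → ∞.
Convergence for |x − 6| · 55/294 < 1, i.e. |x − 6| < 294/55. So R = 294/55.
Endpoint x = 624/55: the terms alternate in sign and decrease monotonically to 0 in absolute value (size ~ c/n), so the alternating series test gives convergence.
At x = 36/55: comparison with the harmonic series Σ 1/n shows the series diverges.

(36/55, 624/55]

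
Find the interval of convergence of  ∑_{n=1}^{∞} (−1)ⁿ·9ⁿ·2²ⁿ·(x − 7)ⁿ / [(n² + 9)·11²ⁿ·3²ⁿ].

[-93/4, 149/4]

Apply the ratio test: |a_{n+1}| / |a_n| = [(n² + 9)/((n+1)² + 9)] · 9·4/(121·9), which tends to 4/121 as n → ∞.
Thus R = 1/(4/121) = 121/4.
When x = 149/4, the terms are on the order of 1/n², so the series converges absolutely by comparison with the p-series (p = 2 > 1).
When x = -93/4, the terms are on the order of 1/n², so the series converges absolutely by comparison with the p-series (p = 2 > 1).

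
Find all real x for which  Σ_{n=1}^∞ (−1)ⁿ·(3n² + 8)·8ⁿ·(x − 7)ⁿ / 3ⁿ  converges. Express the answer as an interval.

The ratio of consecutive coefficients is [(3(n+1)² + 8)/(3n² + 8)] · 8/3 → 8/3.
The series converges when 8/3 · |x − 7| < 1, giving R = 3/8.
Check x = 59/8: the terms have absolute value of order n², which does not tend to 0, so the series diverges by the divergence test.
Endpoint x = 53/8: the n-th term does not approach 0; divergence by the term test.

(53/8, 59/8)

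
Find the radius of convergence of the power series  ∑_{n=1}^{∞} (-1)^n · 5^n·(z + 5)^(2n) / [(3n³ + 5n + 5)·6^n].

Ratio test: |a_{n+1}/a_n| = [(3n³ + 5n + 5)/(3(n+1)³ + 5(n+1) + 5)] · 5/6 → 5/6 as n → ∞.
Since the exponent of (z + 5) increases by 2 each term, convergence requires |z + 5|² < 6/5, hence R = √30/5.

R = √30/5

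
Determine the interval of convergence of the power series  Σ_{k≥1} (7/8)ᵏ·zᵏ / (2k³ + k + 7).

[-8/7, 8/7]

By the ratio test, |a_{k+1}/a_k| = [(2k³ + k + 7)/(2(k+1)³ + (k+1) + 7)] · 7/8 → 7/8.
Convergence for |z| · 7/8 < 1, i.e. |z| < 8/7. So R = 8/7.
At z = 8/7: the terms are on the order of 1/k³, so the series converges absolutely by comparison with the p-series (p = 3 > 1).
At z = -8/7: the terms are on the order of 1/k³, so the series converges absolutely by comparison with the p-series (p = 3 > 1).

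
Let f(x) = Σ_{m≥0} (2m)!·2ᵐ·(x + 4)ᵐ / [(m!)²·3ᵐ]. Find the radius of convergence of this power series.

Ratio test: |a_{m+1}/a_m| = (2m+1)·(2m+2)/(m+1)² · 2/3 → 8/3 as m → ∞.
The series converges when 8/3 · |x + 4| < 1, giving R = 3/8.

R = 3/8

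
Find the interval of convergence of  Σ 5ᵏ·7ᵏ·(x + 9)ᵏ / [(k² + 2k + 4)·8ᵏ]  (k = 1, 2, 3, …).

By the ratio test, |a_{k+1}/a_k| = [(k² + 2k + 4)/((k+1)² + 2(k+1) + 4)] · 5·7/8 → 35/8.
Thus R = 1/(35/8) = 8/35.
At x = -307/35: the terms are on the order of 1/k², so the series converges absolutely by comparison with the p-series (p = 2 > 1).
Endpoint x = -323/35: the terms are on the order of 1/k², so the series converges absolutely by comparison with the p-series (p = 2 > 1).

[-323/35, -307/35]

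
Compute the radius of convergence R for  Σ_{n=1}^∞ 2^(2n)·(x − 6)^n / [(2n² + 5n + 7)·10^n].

Ratio test: |a_{n+1}/a_n| = [(2n² + 5n + 7)/(2(n+1)² + 5(n+1) + 7)] · 4/10 → 2/5 as n → ∞.
Hence the series converges for |x − 6| < 1/(2/5) = 5/2, so the radius of convergence is 5/2.

R = 5/2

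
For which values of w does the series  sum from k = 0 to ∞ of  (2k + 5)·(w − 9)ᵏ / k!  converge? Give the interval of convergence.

By the ratio test, |a_{k+1}/a_k| = (2(k+1) + 5)/(2k + 5) · 1/(k+1) → 0.
Since the limit is 0 < 1 for every w, the series converges on all of ℝ and R = ∞.

(−∞, ∞)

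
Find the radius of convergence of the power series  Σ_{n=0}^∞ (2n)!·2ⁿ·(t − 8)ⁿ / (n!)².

R = 1/8

By the ratio test, |a_{n+1}/a_n| = (2n+1)·(2n+2)/(n+1)² · 2 → 8.
Hence the series converges for |t − 8| < 1/(8) = 1/8, so the radius of convergence is 1/8.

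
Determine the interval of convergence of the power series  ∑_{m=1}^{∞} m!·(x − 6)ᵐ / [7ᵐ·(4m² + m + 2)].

{6}

Apply the ratio test: |a_{m+1}| / |a_m| = (m+1) · 1/7 · (4m² + m + 2)/(4(m+1)² + (m+1) + 2), which tends to ∞ as m → ∞.
The ratio grows without bound, so the series diverges whenever (x − 6) ≠ 0; it converges only at x = 6. R = 0.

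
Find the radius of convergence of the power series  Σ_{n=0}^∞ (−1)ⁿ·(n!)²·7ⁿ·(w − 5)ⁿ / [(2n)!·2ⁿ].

Ratio test: |a_{n+1}/a_n| = (n+1)²/[(2n+1)·(2n+2)] · 7/2 → 7/8 as n → ∞.
The series converges when 7/8 · |w − 5| < 1, giving R = 8/7.

R = 8/7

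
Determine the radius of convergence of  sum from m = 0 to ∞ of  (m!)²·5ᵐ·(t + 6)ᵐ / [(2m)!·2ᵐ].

The ratio of consecutive coefficients is (m+1)²/[(2m+1)·(2m+2)] · 5/2 → 5/8.
Thus R = 1/(5/8) = 8/5.

R = 8/5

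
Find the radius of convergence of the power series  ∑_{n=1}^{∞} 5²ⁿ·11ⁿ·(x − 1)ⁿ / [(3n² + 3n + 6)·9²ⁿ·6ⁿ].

Apply the ratio test: |a_{n+1}| / |a_n| = [(3n² + 3n + 6)/(3(n+1)² + 3(n+1) + 6)] · 25·11/(81·6), which tends to 275/486 as n → ∞.
Convergence for |x − 1| · 275/486 < 1, i.e. |x − 1| < 486/275. So R = 486/275.

R = 486/275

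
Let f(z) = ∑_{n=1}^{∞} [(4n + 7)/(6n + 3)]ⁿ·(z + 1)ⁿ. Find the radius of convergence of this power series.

R = 3/2

Applying the root test, |a_n|^(1/n) = (4n + 7)/(6n + 3) → 2/3.
The series converges when 2/3 · |z + 1| < 1, giving R = 3/2.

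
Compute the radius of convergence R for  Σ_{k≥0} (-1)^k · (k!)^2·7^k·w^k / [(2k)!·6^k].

Apply the ratio test: |a_{k+1}| / |a_k| = (k+1)²/[(2k+1)·(2k+2)] · 7/6, which tends to 7/24 as k → ∞.
Thus R = 1/(7/24) = 24/7.

R = 24/7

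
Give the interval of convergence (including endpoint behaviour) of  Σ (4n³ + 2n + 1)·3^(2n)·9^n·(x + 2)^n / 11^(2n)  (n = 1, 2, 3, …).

(-283/81, -41/81)

By the ratio test, |a_{n+1}/a_n| = [(4(n+1)³ + 2(n+1) + 1)/(4n³ + 2n + 1)] · 9·9/121 → 81/121.
Thus R = 1/(81/121) = 121/81.
Check x = -41/81: the terms have absolute value of order n³, which does not tend to 0, so the series diverges by the divergence test.
Endpoint x = -283/81: the terms have absolute value of order n³, which does not tend to 0, so the series diverges by the divergence test.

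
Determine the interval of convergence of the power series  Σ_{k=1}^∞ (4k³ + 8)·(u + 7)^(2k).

(-8, -6)

Apply the ratio test: |a_{k+1}| / |a_k| = (4(k+1)³ + 8)/(4k³ + 8), which tends to 1 as k → ∞.
Successive powers of (u + 7) differ by 2, so the series converges when |u + 7|² · 1 < 1, i.e. |u + 7| < √(1) = 1. So R = 1.
Check u = -6: the terms do not tend to 0, so the series diverges.
Check u = -8: the terms have absolute value of order k³, which does not tend to 0, so the series diverges by the divergence test.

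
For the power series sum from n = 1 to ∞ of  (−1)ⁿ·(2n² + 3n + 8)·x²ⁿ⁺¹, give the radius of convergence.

Apply the ratio test: |a_{n+1}| / |a_n| = (2(n+1)² + 3(n+1) + 8)/(2n² + 3n + 8), which tends to 1 as n → ∞.
Since the exponent of x increases by 2 each term, convergence requires |x|² < 1, hence R = 1.

R = 1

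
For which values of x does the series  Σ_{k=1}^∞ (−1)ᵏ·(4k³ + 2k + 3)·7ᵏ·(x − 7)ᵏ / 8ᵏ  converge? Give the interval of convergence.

(41/7, 57/7)

By the ratio test, |a_{k+1}/a_k| = [(4(k+1)³ + 2(k+1) + 3)/(4k³ + 2k + 3)] · 7/8 → 7/8.
Thus R = 1/(7/8) = 8/7.
At x = 57/7: the terms do not tend to 0, so the series diverges.
Check x = 41/7: the k-th term does not approach 0; divergence by the term test.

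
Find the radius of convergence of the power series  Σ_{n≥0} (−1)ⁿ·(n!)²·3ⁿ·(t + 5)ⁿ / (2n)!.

Ratio test: |a_{n+1}/a_n| = (n+1)²/[(2n+1)·(2n+2)] · 3 → 3/4 as n → ∞.
The series converges when 3/4 · |t + 5| < 1, giving R = 4/3.

R = 4/3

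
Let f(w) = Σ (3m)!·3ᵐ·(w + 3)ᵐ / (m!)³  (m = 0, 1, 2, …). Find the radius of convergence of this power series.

Ratio test: |a_{m+1}/a_m| = (3m+1)·(3m+2)·(3m+3)/(m+1)³ · 3 → 81 as m → ∞.
Thus R = 1/(81) = 1/81.

R = 1/81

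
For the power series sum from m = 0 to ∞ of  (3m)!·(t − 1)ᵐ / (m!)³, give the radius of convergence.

Ratio test: |a_{m+1}/a_m| = (3m+1)·(3m+2)·(3m+3)/(m+1)³ → 27 as m → ∞.
Convergence for |t − 1| · 27 < 1, i.e. |t − 1| < 1/27. So R = 1/27.

R = 1/27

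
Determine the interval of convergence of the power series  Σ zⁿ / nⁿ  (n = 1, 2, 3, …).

(−∞, ∞)

By the Cauchy root test, |a_n|^(1/n) = 1/n → 0.
The limit is 0 for every z, so R = ∞.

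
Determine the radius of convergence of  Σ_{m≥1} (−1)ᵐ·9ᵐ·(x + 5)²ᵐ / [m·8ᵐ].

Ratio test: |a_{m+1}/a_m| = [m/(m+1)] · 9/8 → 9/8 as m → ∞.
Since the exponent of (x + 5) increases by 2 each term, convergence requires |x + 5|² < 8/9, hence R = 2√2/3.

R = 2√2/3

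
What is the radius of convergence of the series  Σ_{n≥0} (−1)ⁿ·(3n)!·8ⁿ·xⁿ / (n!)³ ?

R = 1/216

Apply the ratio test: |a_{n+1}| / |a_n| = (3n+1)·(3n+2)·(3n+3)/(n+1)³ · 8, which tends to 216 as n → ∞.
Convergence for |x| · 216 < 1, i.e. |x| < 1/216. So R = 1/216.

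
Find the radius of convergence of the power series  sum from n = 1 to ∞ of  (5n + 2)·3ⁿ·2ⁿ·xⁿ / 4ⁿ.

R = 2/3

Ratio test: |a_{n+1}/a_n| = [(5(n+1) + 2)/(5n + 2)] · 3·2/4 → 3/2 as n → ∞.
Convergence for |x| · 3/2 < 1, i.e. |x| < 2/3. So R = 2/3.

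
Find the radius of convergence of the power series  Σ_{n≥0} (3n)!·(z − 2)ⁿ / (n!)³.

The ratio of consecutive coefficients is (3n+1)·(3n+2)·(3n+3)/(n+1)³ → 27.
Hence the series converges for |z − 2| < 1/(27) = 1/27, so the radius of convergence is 1/27.

R = 1/27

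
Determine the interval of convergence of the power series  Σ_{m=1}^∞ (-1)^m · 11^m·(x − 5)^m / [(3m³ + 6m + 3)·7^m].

[48/11, 62/11]

Apply the ratio test: |a_{m+1}| / |a_m| = [(3m³ + 6m + 3)/(3(m+1)³ + 6(m+1) + 3)] · 11/7, which tends to 11/7 as m → ∞.
The series converges when 11/7 · |x − 5| < 1, giving R = 7/11.
Check x = 62/11: the series is dominated by a constant times Σ 1/m³, which converges (p = 3 > 1).
When x = 48/11, absolute convergence follows by limit comparison with Σ 1/m³.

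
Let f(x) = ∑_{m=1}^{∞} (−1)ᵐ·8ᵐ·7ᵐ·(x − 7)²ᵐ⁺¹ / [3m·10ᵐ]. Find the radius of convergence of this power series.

Apply the ratio test: |a_{m+1}| / |a_m| = [3m/3(m+1)] · 8·7/10, which tends to 28/5 as m → ∞.
Writing y = (x − 7)², the series in y has radius 5/28, so |x − 7| < √(5/28) and R = √35/14.

R = √35/14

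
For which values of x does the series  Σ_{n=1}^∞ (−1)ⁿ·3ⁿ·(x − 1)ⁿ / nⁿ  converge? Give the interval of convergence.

(−∞, ∞)

Applying the root test, |a_n|^(1/n) = 3/n → 0.
The limit is 0 for every x, so R = ∞.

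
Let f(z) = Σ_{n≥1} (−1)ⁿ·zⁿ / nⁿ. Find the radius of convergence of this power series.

R = ∞

Applying the root test, |a_n|^(1/n) = 1/n → 0.
Since the n-th root of |a_n| tends to 0, the series converges for all real z; R = ∞.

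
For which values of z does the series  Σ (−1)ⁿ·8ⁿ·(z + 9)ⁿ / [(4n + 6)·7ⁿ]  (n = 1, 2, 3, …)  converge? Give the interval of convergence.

(-79/8, -65/8]

The ratio of consecutive coefficients is [(4n + 6)/(4(n+1) + 6)] · 8/7 → 8/7.
Hence the series converges for |z + 9| < 1/(8/7) = 7/8, so the radius of convergence is 7/8.
Endpoint z = -65/8: an alternating series whose terms decrease to 0 in absolute value, so it converges by the Leibniz criterion.
When z = -79/8, the terms are asymptotic to a nonzero constant times 1/n, so the series diverges by limit comparison with Σ 1/n.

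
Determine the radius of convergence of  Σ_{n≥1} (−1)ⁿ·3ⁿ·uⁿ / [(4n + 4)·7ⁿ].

R = 7/3

By the ratio test, |a_{n+1}/a_n| = [(4n + 4)/(4(n+1) + 4)] · 3/7 → 3/7.
Hence the series converges for |u| < 1/(3/7) = 7/3, so the radius of convergence is 7/3.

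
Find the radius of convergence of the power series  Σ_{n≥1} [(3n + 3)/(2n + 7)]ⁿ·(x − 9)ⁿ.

R = 2/3

By the Cauchy root test, |a_n|^(1/n) = (3n + 3)/(2n + 7) → 3/2.
Thus R = 1/(3/2) = 2/3.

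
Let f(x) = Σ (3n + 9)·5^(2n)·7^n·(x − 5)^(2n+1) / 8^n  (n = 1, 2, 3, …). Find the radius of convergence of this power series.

R = 2√14/35

By the ratio test, |a_{n+1}/a_n| = [(3(n+1) + 9)/(3n + 9)] · 25·7/8 → 175/8.
Writing y = (x − 5)², the series in y has radius 8/175, so |x − 5| < √(8/175) and R = 2√14/35.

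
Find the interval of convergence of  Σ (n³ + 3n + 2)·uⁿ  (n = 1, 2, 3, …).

Apply the ratio test: |a_{n+1}| / |a_n| = ((n+1)³ + 3(n+1) + 2)/(n³ + 3n + 2), which tends to 1 as n → ∞.
So the series converges when |u| < 1 and diverges when |u| > 1; R = 1.
When u = 1, the n-th term does not approach 0; divergence by the term test.
When u = -1, the terms have absolute value of order n³, which does not tend to 0, so the series diverges by the divergence test.

(-1, 1)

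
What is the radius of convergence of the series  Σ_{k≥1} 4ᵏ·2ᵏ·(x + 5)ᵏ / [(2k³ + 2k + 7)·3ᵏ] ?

Apply the ratio test: |a_{k+1}| / |a_k| = [(2k³ + 2k + 7)/(2(k+1)³ + 2(k+1) + 7)] · 4·2/3, which tends to 8/3 as k → ∞.
Hence the series converges for |x + 5| < 1/(8/3) = 3/8, so the radius of convergence is 3/8.

R = 3/8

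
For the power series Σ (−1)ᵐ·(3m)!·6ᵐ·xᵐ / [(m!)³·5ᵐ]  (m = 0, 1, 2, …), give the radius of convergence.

Ratio test: |a_{m+1}/a_m| = (3m+1)·(3m+2)·(3m+3)/(m+1)³ · 6/5 → 162/5 as m → ∞.
The series converges when 162/5 · |x| < 1, giving R = 5/162.

R = 5/162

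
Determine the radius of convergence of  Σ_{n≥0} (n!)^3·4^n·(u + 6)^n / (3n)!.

R = 27/4

By the ratio test, |a_{n+1}/a_n| = (n+1)³/[(3n+1)·(3n+2)·(3n+3)] · 4 → 4/27.
Hence the series converges for |u + 6| < 1/(4/27) = 27/4, so the radius of convergence is 27/4.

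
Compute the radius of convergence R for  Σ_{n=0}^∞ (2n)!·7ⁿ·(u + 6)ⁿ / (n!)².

Ratio test: |a_{n+1}/a_n| = (2n+1)·(2n+2)/(n+1)² · 7 → 28 as n → ∞.
Hence the series converges for |u + 6| < 1/(28) = 1/28, so the radius of convergence is 1/28.

R = 1/28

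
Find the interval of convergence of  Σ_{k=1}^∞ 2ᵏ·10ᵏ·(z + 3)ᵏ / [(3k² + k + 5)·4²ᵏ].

By the ratio test, |a_{k+1}/a_k| = [(3k² + k + 5)/(3(k+1)² + (k+1) + 5)] · 2·10/16 → 5/4.
The series converges when 5/4 · |z + 3| < 1, giving R = 4/5.
At z = -11/5: the terms are on the order of 1/k², so the series converges absolutely by comparison with the p-series (p = 2 > 1).
At z = -19/5: absolute convergence follows by limit comparison with Σ 1/k².

[-19/5, -11/5]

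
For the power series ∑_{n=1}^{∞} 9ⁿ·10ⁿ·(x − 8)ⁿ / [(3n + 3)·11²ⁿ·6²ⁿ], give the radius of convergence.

R = 242/5

The ratio of consecutive coefficients is [(3n + 3)/(3(n+1) + 3)] · 9·10/(121·36) → 5/242.
Hence the series converges for |x − 8| < 1/(5/242) = 242/5, so the radius of convergence is 242/5.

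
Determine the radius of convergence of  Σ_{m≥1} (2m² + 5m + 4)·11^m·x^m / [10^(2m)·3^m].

R = 300/11

Ratio test: |a_{m+1}/a_m| = [(2(m+1)² + 5(m+1) + 4)/(2m² + 5m + 4)] · 11/(100·3) → 11/300 as m → ∞.
The series converges when 11/300 · |x| < 1, giving R = 300/11.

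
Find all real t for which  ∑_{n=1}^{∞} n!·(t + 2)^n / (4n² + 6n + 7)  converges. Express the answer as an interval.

Ratio test: |a_{n+1}/a_n| = (n+1) · (4n² + 6n + 7)/(4(n+1)² + 6(n+1) + 7) → ∞ as n → ∞.
The ratio grows without bound, so the series diverges whenever (t + 2) ≠ 0; it converges only at t = -2. R = 0.

{-2}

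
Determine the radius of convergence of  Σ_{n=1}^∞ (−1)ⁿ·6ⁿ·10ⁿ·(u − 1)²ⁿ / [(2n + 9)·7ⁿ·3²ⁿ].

R = √105/10

By the ratio test, |a_{n+1}/a_n| = [(2n + 9)/(2(n+1) + 9)] · 6·10/(7·9) → 20/21.
Writing y = (u − 1)², the series in y has radius 21/20, so |u − 1| < √(21/20) and R = √105/10.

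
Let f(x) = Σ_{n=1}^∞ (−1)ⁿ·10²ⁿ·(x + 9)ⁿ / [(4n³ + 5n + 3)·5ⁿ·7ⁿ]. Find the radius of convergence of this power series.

By the ratio test, |a_{n+1}/a_n| = [(4n³ + 5n + 3)/(4(n+1)³ + 5(n+1) + 3)] · 100/(5·7) → 20/7.
Convergence for |x + 9| · 20/7 < 1, i.e. |x + 9| < 7/20. So R = 7/20.

R = 7/20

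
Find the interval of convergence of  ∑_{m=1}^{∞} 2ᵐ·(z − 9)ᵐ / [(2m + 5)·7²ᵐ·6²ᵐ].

[-873, 891)

Apply the ratio test: |a_{m+1}| / |a_m| = [(2m + 5)/(2(m+1) + 5)] · 2/(49·36), which tends to 1/882 as m → ∞.
Hence the series converges for |z − 9| < 1/(1/882) = 882, so the radius of convergence is 882.
Endpoint z = 891: comparison with the harmonic series Σ 1/m shows the series diverges.
Endpoint z = -873: the terms alternate in sign and decrease monotonically to 0 in absolute value (size ~ c/m), so the alternating series test gives convergence.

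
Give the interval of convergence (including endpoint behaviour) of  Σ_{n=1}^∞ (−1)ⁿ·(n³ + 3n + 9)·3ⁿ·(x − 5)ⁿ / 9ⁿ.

The ratio of consecutive coefficients is [((n+1)³ + 3(n+1) + 9)/(n³ + 3n + 9)] · 3/9 → 1/3.
Thus R = 1/(1/3) = 3.
Endpoint x = 8: the n-th term does not approach 0; divergence by the term test.
When x = 2, the n-th term does not approach 0; divergence by the term test.

(2, 8)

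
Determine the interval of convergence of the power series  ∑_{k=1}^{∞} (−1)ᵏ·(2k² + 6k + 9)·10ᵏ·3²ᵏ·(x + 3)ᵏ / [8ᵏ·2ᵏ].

The ratio of consecutive coefficients is [(2(k+1)² + 6(k+1) + 9)/(2k² + 6k + 9)] · 10·9/(8·2) → 45/8.
Convergence for |x + 3| · 45/8 < 1, i.e. |x + 3| < 8/45. So R = 8/45.
Check x = -127/45: the terms have absolute value of order k², which does not tend to 0, so the series diverges by the divergence test.
Check x = -143/45: the k-th term does not approach 0; divergence by the term test.

(-143/45, -127/45)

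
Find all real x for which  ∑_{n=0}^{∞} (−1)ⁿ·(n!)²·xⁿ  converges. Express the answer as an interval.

{0}

Ratio test: |a_{n+1}/a_n| = (n+1)² → ∞ as n → ∞.
Since the ratio → ∞, the series diverges for every x ≠ 0, and R = 0.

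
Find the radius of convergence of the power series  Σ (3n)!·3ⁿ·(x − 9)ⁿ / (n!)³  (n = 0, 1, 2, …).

Apply the ratio test: |a_{n+1}| / |a_n| = (3n+1)·(3n+2)·(3n+3)/(n+1)³ · 3, which tends to 81 as n → ∞.
Hence the series converges for |x − 9| < 1/(81) = 1/81, so the radius of convergence is 1/81.

R = 1/81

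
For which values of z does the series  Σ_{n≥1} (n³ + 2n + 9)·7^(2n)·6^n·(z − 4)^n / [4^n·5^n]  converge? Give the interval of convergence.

(578/147, 598/147)

By the ratio test, |a_{n+1}/a_n| = [((n+1)³ + 2(n+1) + 9)/(n³ + 2n + 9)] · 49·6/(4·5) → 147/10.
The series converges when 147/10 · |z − 4| < 1, giving R = 10/147.
Endpoint z = 598/147: the terms have absolute value of order n³, which does not tend to 0, so the series diverges by the divergence test.
Endpoint z = 578/147: the terms do not tend to 0, so the series diverges.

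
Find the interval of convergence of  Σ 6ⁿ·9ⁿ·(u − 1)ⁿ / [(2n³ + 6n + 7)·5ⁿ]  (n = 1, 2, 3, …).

Ratio test: |a_{n+1}/a_n| = [(2n³ + 6n + 7)/(2(n+1)³ + 6(n+1) + 7)] · 6·9/5 → 54/5 as n → ∞.
Hence the series converges for |u − 1| < 1/(54/5) = 5/54, so the radius of convergence is 5/54.
At u = 59/54: the terms are on the order of 1/n³, so the series converges absolutely by comparison with the p-series (p = 3 > 1).
When u = 49/54, absolute convergence follows by limit comparison with Σ 1/n³.

[49/54, 59/54]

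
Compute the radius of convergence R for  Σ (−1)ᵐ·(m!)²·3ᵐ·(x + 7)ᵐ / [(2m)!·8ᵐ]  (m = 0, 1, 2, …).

R = 32/3

The ratio of consecutive coefficients is (m+1)²/[(2m+1)·(2m+2)] · 3/8 → 3/32.
The series converges when 3/32 · |x + 7| < 1, giving R = 32/3.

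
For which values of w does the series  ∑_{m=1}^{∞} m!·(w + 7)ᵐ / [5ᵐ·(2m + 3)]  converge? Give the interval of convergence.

Ratio test: |a_{m+1}/a_m| = (m+1) · 1/5 · (2m + 3)/(2(m+1) + 3) → ∞ as m → ∞.
The terms grow without bound for any (w + 7) ≠ 0, so R = 0 (convergence only at w = -7).

{-7}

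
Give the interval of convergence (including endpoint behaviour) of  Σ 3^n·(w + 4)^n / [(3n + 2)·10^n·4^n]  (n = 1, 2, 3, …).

[-52/3, 28/3)

By the ratio test, |a_{n+1}/a_n| = [(3n + 2)/(3(n+1) + 2)] · 3/(10·4) → 3/40.
Hence the series converges for |w + 4| < 1/(3/40) = 40/3, so the radius of convergence is 40/3.
When w = 28/3, comparison with the harmonic series Σ 1/n shows the series diverges.
Endpoint w = -52/3: the terms alternate in sign and decrease monotonically to 0 in absolute value (size ~ c/n), so the alternating series test gives convergence.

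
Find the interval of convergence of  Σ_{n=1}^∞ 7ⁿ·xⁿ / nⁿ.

By the Cauchy root test, |a_n|^(1/n) = 7/n → 0.
The limit is 0 for every x, so R = ∞.

(−∞, ∞)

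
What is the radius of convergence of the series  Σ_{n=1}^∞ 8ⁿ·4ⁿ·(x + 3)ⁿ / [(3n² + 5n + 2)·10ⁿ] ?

The ratio of consecutive coefficients is [(3n² + 5n + 2)/(3(n+1)² + 5(n+1) + 2)] · 8·4/10 → 16/5.
The series converges when 16/5 · |x + 3| < 1, giving R = 5/16.

R = 5/16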